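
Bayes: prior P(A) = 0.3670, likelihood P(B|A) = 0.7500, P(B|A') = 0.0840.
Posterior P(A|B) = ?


P(B) = P(B|A)*P(A) + P(B|A')*P(A')
= 0.7500*0.3670 + 0.0840*0.6330
= 0.275250 + 0.053172 = 0.328422
P(A|B) = 0.275250/0.328422 = 0.8381

P(A|B) = 0.8381


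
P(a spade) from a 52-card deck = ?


13 spades in 52 cards
P = 13/52 = 0.2500

P = 0.2500


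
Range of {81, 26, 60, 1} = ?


Max = 81, Min = 1
Range = 81 - 1 = 80

Range = 80


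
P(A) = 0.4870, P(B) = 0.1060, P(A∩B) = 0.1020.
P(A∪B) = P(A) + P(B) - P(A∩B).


P(A∪B) = 0.4870 + 0.1060 - 0.1020
= 0.5930 - 0.1020
= 0.4910

P(A∪B) = 0.4910


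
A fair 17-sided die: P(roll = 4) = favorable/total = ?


Favorable outcomes (roll = 4): 1
Total outcomes = 17
P = 1/17 = 0.0588

P = 0.0588


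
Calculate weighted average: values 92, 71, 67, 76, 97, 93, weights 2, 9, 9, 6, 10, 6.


Numerator = 92*2 + 71*9 + 67*9 + 76*6 + 97*10 + 93*6 = 3410
Denominator = 2 + 9 + 9 + 6 + 10 + 6 = 42
WM = 3410/42 = 81.1905

WM = 81.1905


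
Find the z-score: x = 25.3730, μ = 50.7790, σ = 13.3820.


z = (25.3730 - 50.7790)/13.3820
= -25.4060/13.3820
= -1.8985

z = -1.8985


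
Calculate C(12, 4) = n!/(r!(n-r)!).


C(12,4) = 12!/(4! × 8!)
= 479001600/(24 × 40320)
= 495

C(12,4) = 495


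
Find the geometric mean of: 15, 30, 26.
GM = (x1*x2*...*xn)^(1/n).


Product = 15 × 30 × 26 = 11700
GM = 11700^(1/3) = 22.7019

GM = 22.7019


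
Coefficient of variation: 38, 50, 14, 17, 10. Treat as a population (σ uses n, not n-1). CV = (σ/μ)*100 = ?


Mean = 25.8000
SD = 15.4971
CV = (15.4971/25.8000)*100 = 60.0663%

CV = 60.0663%


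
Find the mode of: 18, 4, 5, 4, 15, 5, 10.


Frequencies: 4:2, 5:2, 10:1, 15:1, 18:1
Max frequency = 2
Mode = 4, 5

Mode = 4, 5


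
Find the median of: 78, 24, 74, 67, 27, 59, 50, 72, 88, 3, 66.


Sorted: 3, 24, 27, 50, 59, 66, 67, 72, 74, 78, 88
n = 11 (odd)
Middle value = 66

Median = 66


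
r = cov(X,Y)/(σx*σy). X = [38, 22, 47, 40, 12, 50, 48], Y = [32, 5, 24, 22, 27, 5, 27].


Mean X = 36.7143, Mean Y = 20.2857
SD X = 13.360007, SD Y = 10.081302
Cov = -1.346939
r = -1.346939/(13.360007*10.081302) = -0.0100

r = -0.0100


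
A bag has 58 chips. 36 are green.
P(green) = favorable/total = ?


P = 36/58 = 0.6207

P = 0.6207


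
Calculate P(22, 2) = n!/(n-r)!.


P(22,2) = 22!/20!
= 1124000727777607680000/2432902008176640000
= 462

P(22,2) = 462


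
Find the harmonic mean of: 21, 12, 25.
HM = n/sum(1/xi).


Sum of reciprocals = 1/21 + 1/12 + 1/25 = 0.170952
HM = 3/0.170952 = 17.5487

HM = 17.5487


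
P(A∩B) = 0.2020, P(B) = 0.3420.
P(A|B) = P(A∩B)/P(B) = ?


P(A|B) = 0.2020/0.3420 = 0.5906

P(A|B) = 0.5906


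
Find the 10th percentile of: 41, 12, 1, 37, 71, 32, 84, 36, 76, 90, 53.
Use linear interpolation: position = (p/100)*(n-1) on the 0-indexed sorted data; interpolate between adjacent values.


Sorted: 1, 12, 32, 36, 37, 41, 53, 71, 76, 84, 90
n = 11
Index = 10/100 * 10 = 1.0000
Lower = data[1] = 12, Upper = data[2] = 32
P10 = 12 + 0*(20) = 12.0000

P10 = 12.0000


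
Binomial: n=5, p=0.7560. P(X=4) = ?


C(5,4) = 5
p^4 = 0.326653
(1-p)^1 = 0.244000
P = 5 * 0.326653 * 0.244000 = 0.3985

P(X=4) = 0.3985


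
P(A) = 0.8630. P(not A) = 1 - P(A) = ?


P(not A) = 1 - 0.8630 = 0.1370

P(not A) = 0.1370


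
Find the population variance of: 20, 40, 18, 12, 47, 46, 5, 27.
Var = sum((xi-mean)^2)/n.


Mean = 26.8750
Squared deviations: 47.2656, 172.2656, 78.7656, 221.2656, 405.0156, 365.7656, 478.5156, 0.0156
Sum = 1768.8750
Variance = 1768.8750/8 = 221.1094

Variance = 221.1094


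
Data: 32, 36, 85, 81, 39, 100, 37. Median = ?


Sorted: 32, 36, 37, 39, 81, 85, 100
n = 7 (odd)
Middle value = 39

Median = 39


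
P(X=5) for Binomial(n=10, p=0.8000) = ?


C(10,5) = 252
p^5 = 0.327680
(1-p)^5 = 0.000320
P = 252 * 0.327680 * 0.000320 = 0.0264

P(X=5) = 0.0264


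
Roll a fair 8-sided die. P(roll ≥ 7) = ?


Favorable outcomes (roll ≥ 7): 2
Total outcomes = 8
P = 2/8 = 0.2500

P = 0.2500


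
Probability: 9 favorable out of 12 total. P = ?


P = 9/12 = 0.7500

P = 0.7500


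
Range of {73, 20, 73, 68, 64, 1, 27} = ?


Max = 73, Min = 1
Range = 73 - 1 = 72

Range = 72


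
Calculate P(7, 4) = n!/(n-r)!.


P(7,4) = 7!/3!
= 5040/6
= 840

P(7,4) = 840


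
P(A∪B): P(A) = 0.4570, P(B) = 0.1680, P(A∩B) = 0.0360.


P(A∪B) = 0.4570 + 0.1680 - 0.0360
= 0.6250 - 0.0360
= 0.5890

P(A∪B) = 0.5890


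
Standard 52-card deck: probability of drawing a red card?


26 red cards in 52 cards
P = 26/52 = 0.5000

P = 0.5000


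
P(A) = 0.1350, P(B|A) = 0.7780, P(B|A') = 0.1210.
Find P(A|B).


P(B) = P(B|A)*P(A) + P(B|A')*P(A')
= 0.7780*0.1350 + 0.1210*0.8650
= 0.105030 + 0.104665 = 0.209695
P(A|B) = 0.105030/0.209695 = 0.5009

P(A|B) = 0.5009


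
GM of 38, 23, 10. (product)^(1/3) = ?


Product = 38 × 23 × 10 = 8740
GM = 8740^(1/3) = 20.5986

GM = 20.5986


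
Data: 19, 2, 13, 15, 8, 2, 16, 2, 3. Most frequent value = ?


Frequencies: 2:3, 3:1, 8:1, 13:1, 15:1, 16:1, 19:1
Max frequency = 3
Mode = 2

Mode = 2


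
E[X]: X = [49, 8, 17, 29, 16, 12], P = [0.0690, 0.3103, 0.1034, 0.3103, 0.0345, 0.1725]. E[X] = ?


E[X] = 49*0.0690 + 8*0.3103 + 17*0.1034 + 29*0.3103 + 16*0.0345 + 12*0.1725
= 3.3810 + 2.4824 + 1.7578 + 8.9987 + 0.5520 + 2.0700
= 19.2419

E[X] = 19.2419


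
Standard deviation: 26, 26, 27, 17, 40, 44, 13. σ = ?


Mean = 27.5714
Variance = 107.6735
SD = sqrt(107.6735) = 10.3766

SD = 10.3766


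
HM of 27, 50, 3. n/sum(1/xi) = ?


Sum of reciprocals = 1/27 + 1/50 + 1/3 = 0.390370
HM = 3/0.390370 = 7.6850

HM = 7.6850


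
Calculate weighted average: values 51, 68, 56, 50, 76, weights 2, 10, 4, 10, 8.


Numerator = 51*2 + 68*10 + 56*4 + 50*10 + 76*8 = 2114
Denominator = 2 + 10 + 4 + 10 + 8 = 34
WM = 2114/34 = 62.1765

WM = 62.1765


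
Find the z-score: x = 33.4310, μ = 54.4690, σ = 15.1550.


z = (33.4310 - 54.4690)/15.1550
= -21.0380/15.1550
= -1.3882

z = -1.3882


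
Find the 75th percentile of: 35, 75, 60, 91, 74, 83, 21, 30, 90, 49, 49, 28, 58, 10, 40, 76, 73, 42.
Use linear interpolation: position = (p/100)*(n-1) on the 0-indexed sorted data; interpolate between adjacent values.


Sorted: 10, 21, 28, 30, 35, 40, 42, 49, 49, 58, 60, 73, 74, 75, 76, 83, 90, 91
n = 18
Index = 75/100 * 17 = 12.7500
Lower = data[12] = 74, Upper = data[13] = 75
P75 = 74 + 0.7500*(1) = 74.7500

P75 = 74.7500


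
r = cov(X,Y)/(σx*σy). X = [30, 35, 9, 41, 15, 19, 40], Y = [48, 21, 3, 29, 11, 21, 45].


Mean X = 27.0000, Mean Y = 25.4286
SD X = 11.771637, SD Y = 15.379552
Cov = 135.571429
r = 135.571429/(11.771637*15.379552) = 0.7488

r = 0.7488


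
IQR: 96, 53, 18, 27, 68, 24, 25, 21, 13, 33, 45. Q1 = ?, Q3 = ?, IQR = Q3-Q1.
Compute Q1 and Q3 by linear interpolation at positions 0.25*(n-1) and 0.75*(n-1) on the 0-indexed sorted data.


Sorted: 13, 18, 21, 24, 25, 27, 33, 45, 53, 68, 96
Q1 (25th %ile) = 22.5000
Q3 (75th %ile) = 49.0000
IQR = 49.0000 - 22.5000 = 26.5000

IQR = 26.5000


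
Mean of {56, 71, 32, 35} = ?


Sum = 56 + 71 + 32 + 35 = 194
n = 4
Mean = 194/4 = 48.5000

Mean = 48.5000


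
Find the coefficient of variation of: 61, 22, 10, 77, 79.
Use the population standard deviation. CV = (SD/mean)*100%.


Mean = 49.8000
SD = 28.5475
CV = (28.5475/49.8000)*100 = 57.3243%

CV = 57.3243%


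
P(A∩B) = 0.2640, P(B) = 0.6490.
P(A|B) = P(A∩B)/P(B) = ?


P(A|B) = 0.2640/0.6490 = 0.4068

P(A|B) = 0.4068


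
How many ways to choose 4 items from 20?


C(20,4) = 20!/(4! × 16!)
= 2432902008176640000/(24 × 20922789888000)
= 4845

C(20,4) = 4845


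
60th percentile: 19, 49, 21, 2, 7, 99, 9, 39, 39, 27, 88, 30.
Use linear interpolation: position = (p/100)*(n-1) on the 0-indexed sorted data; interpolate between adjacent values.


Sorted: 2, 7, 9, 19, 21, 27, 30, 39, 39, 49, 88, 99
n = 12
Index = 60/100 * 11 = 6.6000
Lower = data[6] = 30, Upper = data[7] = 39
P60 = 30 + 0.6000*(9) = 35.4000

P60 = 35.4000


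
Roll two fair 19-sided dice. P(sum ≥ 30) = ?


Total outcomes = 19×19 = 361
Favorable (sum ≥ 30): 45
P = 45/361 = 0.1247

P = 0.1247


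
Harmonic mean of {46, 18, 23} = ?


Sum of reciprocals = 1/46 + 1/18 + 1/23 = 0.120773
HM = 3/0.120773 = 24.8400

HM = 24.8400


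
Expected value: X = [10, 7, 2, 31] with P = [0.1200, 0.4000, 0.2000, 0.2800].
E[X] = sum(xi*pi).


E[X] = 10*0.1200 + 7*0.4000 + 2*0.2000 + 31*0.2800
= 1.2000 + 2.8000 + 0.4000 + 8.6800
= 13.0800

E[X] = 13.0800


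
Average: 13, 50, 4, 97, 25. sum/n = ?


Sum = 13 + 50 + 4 + 97 + 25 = 189
n = 5
Mean = 189/5 = 37.8000

Mean = 37.8000


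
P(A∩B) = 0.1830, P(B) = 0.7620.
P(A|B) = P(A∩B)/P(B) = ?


P(A|B) = 0.1830/0.7620 = 0.2402

P(A|B) = 0.2402


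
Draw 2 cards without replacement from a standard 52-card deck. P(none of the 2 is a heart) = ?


P(no hearts) = (39/52) × (38/51)
= 0.5588

P = 0.5588


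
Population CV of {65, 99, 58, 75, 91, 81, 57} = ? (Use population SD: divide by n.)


Mean = 75.1429
SD = 15.0279
CV = (15.0279/75.1429)*100 = 19.9991%

CV = 19.9991%


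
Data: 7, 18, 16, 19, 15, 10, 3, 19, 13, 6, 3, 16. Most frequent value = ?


Frequencies: 3:2, 6:1, 7:1, 10:1, 13:1, 15:1, 16:2, 18:1, 19:2
Max frequency = 2
Mode = 3, 16, 19

Mode = 3, 16, 19


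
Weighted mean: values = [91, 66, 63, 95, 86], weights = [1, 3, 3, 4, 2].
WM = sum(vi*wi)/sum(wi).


Numerator = 91*1 + 66*3 + 63*3 + 95*4 + 86*2 = 1030
Denominator = 1 + 3 + 3 + 4 + 2 = 13
WM = 1030/13 = 79.2308

WM = 79.2308


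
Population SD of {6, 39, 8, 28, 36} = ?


Mean = 23.4000
Variance = 192.6400
SD = sqrt(192.6400) = 13.8795

SD = 13.8795


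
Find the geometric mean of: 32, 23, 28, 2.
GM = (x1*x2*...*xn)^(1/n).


Product = 32 × 23 × 28 × 2 = 41216
GM = 41216^(1/4) = 14.2484

GM = 14.2484


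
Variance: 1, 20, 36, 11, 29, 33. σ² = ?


Mean = 21.6667
Squared deviations: 427.1111, 2.7778, 205.4444, 113.7778, 53.7778, 128.4444
Sum = 931.3333
Variance = 931.3333/6 = 155.2222

Variance = 155.2222


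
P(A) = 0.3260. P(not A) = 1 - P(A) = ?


P(not A) = 1 - 0.3260 = 0.6740

P(not A) = 0.6740


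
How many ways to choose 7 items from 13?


C(13,7) = 13!/(7! × 6!)
= 6227020800/(5040 × 720)
= 1716

C(13,7) = 1716


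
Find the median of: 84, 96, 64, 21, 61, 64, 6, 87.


Sorted: 6, 21, 61, 64, 64, 84, 87, 96
n = 8 (even)
Middle values: 64 and 64
Median = (64+64)/2 = 64.0000

Median = 64.0000


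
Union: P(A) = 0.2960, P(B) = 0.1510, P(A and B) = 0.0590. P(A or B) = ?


P(A∪B) = 0.2960 + 0.1510 - 0.0590
= 0.4470 - 0.0590
= 0.3880

P(A∪B) = 0.3880


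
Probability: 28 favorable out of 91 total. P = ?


P = 28/91 = 0.3077

P = 0.3077


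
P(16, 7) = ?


P(16,7) = 16!/9!
= 20922789888000/362880
= 57657600

P(16,7) = 57657600


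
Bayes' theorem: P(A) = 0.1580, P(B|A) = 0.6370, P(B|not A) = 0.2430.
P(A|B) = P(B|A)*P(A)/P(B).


P(B) = P(B|A)*P(A) + P(B|A')*P(A')
= 0.6370*0.1580 + 0.2430*0.8420
= 0.100646 + 0.204606 = 0.305252
P(A|B) = 0.100646/0.305252 = 0.3297

P(A|B) = 0.3297


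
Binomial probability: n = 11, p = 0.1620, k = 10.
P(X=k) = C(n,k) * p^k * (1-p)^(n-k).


C(11,10) = 11
p^10 = 1.244945e-08
(1-p)^1 = 0.838000
P = 11 * 1.244945e-08 * 0.838000 = 1.1476e-07

P(X=10) = 1.1476e-07


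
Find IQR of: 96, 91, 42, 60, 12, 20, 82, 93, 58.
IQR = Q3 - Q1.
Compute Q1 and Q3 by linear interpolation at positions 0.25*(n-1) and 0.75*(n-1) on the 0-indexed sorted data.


Sorted: 12, 20, 42, 58, 60, 82, 91, 93, 96
Q1 (25th %ile) = 42.0000
Q3 (75th %ile) = 91.0000
IQR = 91.0000 - 42.0000 = 49.0000

IQR = 49.0000


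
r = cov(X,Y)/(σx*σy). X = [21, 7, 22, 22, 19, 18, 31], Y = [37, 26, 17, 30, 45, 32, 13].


Mean X = 20.0000, Mean Y = 28.5714
SD X = 6.590036, SD Y = 10.265854
Cov = -24.714286
r = -24.714286/(6.590036*10.265854) = -0.3653

r = -0.3653


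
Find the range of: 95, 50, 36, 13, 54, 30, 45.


Max = 95, Min = 13
Range = 95 - 13 = 82

Range = 82


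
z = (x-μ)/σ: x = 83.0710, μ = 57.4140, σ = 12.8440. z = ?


z = (83.0710 - 57.4140)/12.8440
= 25.6570/12.8440
= 1.9976

z = 1.9976


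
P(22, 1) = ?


P(22,1) = 22!/21!
= 1124000727777607680000/51090942171709440000
= 22

P(22,1) = 22


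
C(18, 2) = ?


C(18,2) = 18!/(2! × 16!)
= 6402373705728000/(2 × 20922789888000)
= 153

C(18,2) = 153


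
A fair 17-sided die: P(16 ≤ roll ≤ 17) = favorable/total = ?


Favorable outcomes (16 ≤ roll ≤ 17): 2
Total outcomes = 17
P = 2/17 = 0.1176

P = 0.1176


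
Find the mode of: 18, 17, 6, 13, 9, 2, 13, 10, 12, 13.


Frequencies: 2:1, 6:1, 9:1, 10:1, 12:1, 13:3, 17:1, 18:1
Max frequency = 3
Mode = 13

Mode = 13


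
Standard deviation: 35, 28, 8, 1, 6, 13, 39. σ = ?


Mean = 18.5714
Variance = 197.9592
SD = sqrt(197.9592) = 14.0698

SD = 14.0698


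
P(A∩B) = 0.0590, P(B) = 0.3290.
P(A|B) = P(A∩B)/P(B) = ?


P(A|B) = 0.0590/0.3290 = 0.1793

P(A|B) = 0.1793


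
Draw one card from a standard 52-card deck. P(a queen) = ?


4 queens in 52 cards
P = 4/52 = 0.0769

P = 0.0769


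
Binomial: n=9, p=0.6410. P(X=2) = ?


C(9,2) = 36
p^2 = 0.410881
(1-p)^7 = 0.000769
P = 36 * 0.410881 * 0.000769 = 0.0114

P(X=2) = 0.0114


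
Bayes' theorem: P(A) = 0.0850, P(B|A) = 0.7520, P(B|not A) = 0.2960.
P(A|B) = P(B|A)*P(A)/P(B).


P(B) = P(B|A)*P(A) + P(B|A')*P(A')
= 0.7520*0.0850 + 0.2960*0.9150
= 0.063920 + 0.270840 = 0.334760
P(A|B) = 0.063920/0.334760 = 0.1909

P(A|B) = 0.1909


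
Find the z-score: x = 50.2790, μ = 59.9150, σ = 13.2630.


z = (50.2790 - 59.9150)/13.2630
= -9.6360/13.2630
= -0.7265

z = -0.7265


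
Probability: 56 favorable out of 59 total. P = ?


P = 56/59 = 0.9492

P = 0.9492


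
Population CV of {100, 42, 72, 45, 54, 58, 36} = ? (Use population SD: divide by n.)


Mean = 58.1429
SD = 20.3008
CV = (20.3008/58.1429)*100 = 34.9154%

CV = 34.9154%


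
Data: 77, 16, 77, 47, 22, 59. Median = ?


Sorted: 16, 22, 47, 59, 77, 77
n = 6 (even)
Middle values: 47 and 59
Median = (47+59)/2 = 53.0000

Median = 53.0000


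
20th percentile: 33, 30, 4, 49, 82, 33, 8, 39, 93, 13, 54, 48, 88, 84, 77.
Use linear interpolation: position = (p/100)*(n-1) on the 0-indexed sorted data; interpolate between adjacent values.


Sorted: 4, 8, 13, 30, 33, 33, 39, 48, 49, 54, 77, 82, 84, 88, 93
n = 15
Index = 20/100 * 14 = 2.8000
Lower = data[2] = 13, Upper = data[3] = 30
P20 = 13 + 0.8000*(17) = 26.6000

P20 = 26.6000


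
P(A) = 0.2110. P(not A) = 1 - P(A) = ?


P(not A) = 1 - 0.2110 = 0.7890

P(not A) = 0.7890


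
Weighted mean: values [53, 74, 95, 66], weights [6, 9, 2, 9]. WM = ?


Numerator = 53*6 + 74*9 + 95*2 + 66*9 = 1768
Denominator = 6 + 9 + 2 + 9 = 26
WM = 1768/26 = 68.0000

WM = 68.0000


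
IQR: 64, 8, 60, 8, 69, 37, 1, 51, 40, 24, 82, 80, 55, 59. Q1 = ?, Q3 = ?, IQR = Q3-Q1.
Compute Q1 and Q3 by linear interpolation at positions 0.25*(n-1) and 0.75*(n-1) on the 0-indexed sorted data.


Sorted: 1, 8, 8, 24, 37, 40, 51, 55, 59, 60, 64, 69, 80, 82
Q1 (25th %ile) = 27.2500
Q3 (75th %ile) = 63.0000
IQR = 63.0000 - 27.2500 = 35.7500

IQR = 35.7500


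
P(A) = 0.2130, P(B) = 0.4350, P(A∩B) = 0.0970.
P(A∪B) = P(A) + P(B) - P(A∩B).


P(A∪B) = 0.2130 + 0.4350 - 0.0970
= 0.6480 - 0.0970
= 0.5510

P(A∪B) = 0.5510


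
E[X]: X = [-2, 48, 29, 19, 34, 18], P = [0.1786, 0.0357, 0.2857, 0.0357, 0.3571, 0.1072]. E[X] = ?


E[X] = -2*0.1786 + 48*0.0357 + 29*0.2857 + 19*0.0357 + 34*0.3571 + 18*0.1072
= -0.3572 + 1.7136 + 8.2853 + 0.6783 + 12.1414 + 1.9296
= 24.3910

E[X] = 24.3910


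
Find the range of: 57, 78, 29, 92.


Max = 92, Min = 29
Range = 92 - 29 = 63

Range = 63


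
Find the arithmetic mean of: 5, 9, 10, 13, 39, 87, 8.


Sum = 5 + 9 + 10 + 13 + 39 + 87 + 8 = 171
n = 7
Mean = 171/7 = 24.4286

Mean = 24.4286


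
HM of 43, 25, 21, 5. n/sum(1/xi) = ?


Sum of reciprocals = 1/43 + 1/25 + 1/21 + 1/5 = 0.310875
HM = 4/0.310875 = 12.8669

HM = 12.8669


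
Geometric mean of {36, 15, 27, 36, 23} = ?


Product = 36 × 15 × 27 × 36 × 23 = 12072240
GM = 12072240^(1/5) = 26.0830

GM = 26.0830


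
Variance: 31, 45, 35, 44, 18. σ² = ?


Mean = 34.6000
Squared deviations: 12.9600, 108.1600, 0.1600, 88.3600, 275.5600
Sum = 485.2000
Variance = 485.2000/5 = 97.0400

Variance = 97.0400


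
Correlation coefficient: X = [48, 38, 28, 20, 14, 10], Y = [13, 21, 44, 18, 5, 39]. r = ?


Mean X = 26.3333, Mean Y = 23.3333
SD X = 13.337499, SD Y = 13.840360
Cov = -35.444444
r = -35.444444/(13.337499*13.840360) = -0.1920

r = -0.1920


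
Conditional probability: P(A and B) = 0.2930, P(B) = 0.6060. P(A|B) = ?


P(A|B) = 0.2930/0.6060 = 0.4835

P(A|B) = 0.4835


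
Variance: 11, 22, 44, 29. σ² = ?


Mean = 26.5000
Squared deviations: 240.2500, 20.2500, 306.2500, 6.2500
Sum = 573.0000
Variance = 573.0000/4 = 143.2500

Variance = 143.2500


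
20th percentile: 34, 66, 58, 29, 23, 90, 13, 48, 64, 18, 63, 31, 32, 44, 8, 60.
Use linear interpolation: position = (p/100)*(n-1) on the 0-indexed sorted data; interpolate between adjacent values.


Sorted: 8, 13, 18, 23, 29, 31, 32, 34, 44, 48, 58, 60, 63, 64, 66, 90
n = 16
Index = 20/100 * 15 = 3.0000
Lower = data[3] = 23, Upper = data[4] = 29
P20 = 23 + 0*(6) = 23.0000

P20 = 23.0000


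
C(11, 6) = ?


C(11,6) = 11!/(6! × 5!)
= 39916800/(720 × 120)
= 462

C(11,6) = 462


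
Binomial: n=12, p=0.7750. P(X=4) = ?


C(12,4) = 495
p^4 = 0.360750
(1-p)^8 = 6.568408e-06
P = 495 * 0.360750 * 6.568408e-06 = 0.0012

P(X=4) = 0.0012


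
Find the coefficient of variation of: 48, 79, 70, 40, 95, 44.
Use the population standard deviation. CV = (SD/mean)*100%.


Mean = 62.6667
SD = 20.1797
CV = (20.1797/62.6667)*100 = 32.2017%

CV = 32.2017%


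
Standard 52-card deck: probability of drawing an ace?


4 aces in 52 cards
P = 4/52 = 0.0769

P = 0.0769


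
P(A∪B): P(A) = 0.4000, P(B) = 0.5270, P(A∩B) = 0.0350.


P(A∪B) = 0.4000 + 0.5270 - 0.0350
= 0.9270 - 0.0350
= 0.8920

P(A∪B) = 0.8920


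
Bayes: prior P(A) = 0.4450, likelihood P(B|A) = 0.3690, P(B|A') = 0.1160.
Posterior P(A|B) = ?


P(B) = P(B|A)*P(A) + P(B|A')*P(A')
= 0.3690*0.4450 + 0.1160*0.5550
= 0.164205 + 0.064380 = 0.228585
P(A|B) = 0.164205/0.228585 = 0.7184

P(A|B) = 0.7184


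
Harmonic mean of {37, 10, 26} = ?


Sum of reciprocals = 1/37 + 1/10 + 1/26 = 0.165489
HM = 3/0.165489 = 18.1281

HM = 18.1281


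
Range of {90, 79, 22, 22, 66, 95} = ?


Max = 95, Min = 22
Range = 95 - 22 = 73

Range = 73


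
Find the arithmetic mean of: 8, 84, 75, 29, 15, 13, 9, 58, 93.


Sum = 8 + 84 + 75 + 29 + 15 + 13 + 9 + 58 + 93 = 384
n = 9
Mean = 384/9 = 42.6667

Mean = 42.6667


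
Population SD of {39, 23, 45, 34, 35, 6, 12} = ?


Mean = 27.7143
Variance = 179.9184
SD = sqrt(179.9184) = 13.4134

SD = 13.4134


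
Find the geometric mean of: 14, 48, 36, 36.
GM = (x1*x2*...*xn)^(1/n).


Product = 14 × 48 × 36 × 36 = 870912
GM = 870912^(1/4) = 30.5488

GM = 30.5488


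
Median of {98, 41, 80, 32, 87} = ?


Sorted: 32, 41, 80, 87, 98
n = 5 (odd)
Middle value = 80

Median = 80


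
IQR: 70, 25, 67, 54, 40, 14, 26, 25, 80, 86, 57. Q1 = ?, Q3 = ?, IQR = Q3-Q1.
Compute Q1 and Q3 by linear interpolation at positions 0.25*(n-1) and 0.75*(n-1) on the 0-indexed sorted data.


Sorted: 14, 25, 25, 26, 40, 54, 57, 67, 70, 80, 86
Q1 (25th %ile) = 25.5000
Q3 (75th %ile) = 68.5000
IQR = 68.5000 - 25.5000 = 43.0000

IQR = 43.0000


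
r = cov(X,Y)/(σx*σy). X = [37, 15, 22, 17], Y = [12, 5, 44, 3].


Mean X = 22.7500, Mean Y = 16.0000
SD X = 8.613217, SD Y = 16.507574
Cov = 20.500000
r = 20.500000/(8.613217*16.507574) = 0.1442

r = 0.1442


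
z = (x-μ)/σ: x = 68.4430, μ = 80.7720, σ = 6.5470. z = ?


z = (68.4430 - 80.7720)/6.5470
= -12.3290/6.5470
= -1.8832

z = -1.8832


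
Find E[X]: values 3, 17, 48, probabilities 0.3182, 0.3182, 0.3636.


E[X] = 3*0.3182 + 17*0.3182 + 48*0.3636
= 0.9546 + 5.4094 + 17.4528
= 23.8168

E[X] = 23.8168


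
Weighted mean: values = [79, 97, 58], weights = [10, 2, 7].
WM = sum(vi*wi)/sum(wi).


Numerator = 79*10 + 97*2 + 58*7 = 1390
Denominator = 10 + 2 + 7 = 19
WM = 1390/19 = 73.1579

WM = 73.1579


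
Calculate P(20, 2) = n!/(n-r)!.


P(20,2) = 20!/18!
= 2432902008176640000/6402373705728000
= 380

P(20,2) = 380


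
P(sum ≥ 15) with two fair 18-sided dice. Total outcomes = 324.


Total outcomes = 18×18 = 324
Favorable (sum ≥ 15): 233
P = 233/324 = 0.7191

P = 0.7191


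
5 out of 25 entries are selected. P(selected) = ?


P = 5/25 = 0.2000

P = 0.2000


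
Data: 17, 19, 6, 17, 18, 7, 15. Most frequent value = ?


Frequencies: 6:1, 7:1, 15:1, 17:2, 18:1, 19:1
Max frequency = 2
Mode = 17

Mode = 17


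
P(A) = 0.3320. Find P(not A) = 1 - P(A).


P(not A) = 1 - 0.3320 = 0.6680

P(not A) = 0.6680


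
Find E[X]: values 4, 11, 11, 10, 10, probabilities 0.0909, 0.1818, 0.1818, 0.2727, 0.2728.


E[X] = 4*0.0909 + 11*0.1818 + 11*0.1818 + 10*0.2727 + 10*0.2728
= 0.3636 + 1.9998 + 1.9998 + 2.7270 + 2.7280
= 9.8182

E[X] = 9.8182


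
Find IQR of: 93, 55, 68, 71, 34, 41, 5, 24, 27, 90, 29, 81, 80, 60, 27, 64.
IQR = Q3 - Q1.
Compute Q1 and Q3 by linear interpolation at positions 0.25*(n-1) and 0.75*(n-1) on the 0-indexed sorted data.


Sorted: 5, 24, 27, 27, 29, 34, 41, 55, 60, 64, 68, 71, 80, 81, 90, 93
Q1 (25th %ile) = 28.5000
Q3 (75th %ile) = 73.2500
IQR = 73.2500 - 28.5000 = 44.7500

IQR = 44.7500


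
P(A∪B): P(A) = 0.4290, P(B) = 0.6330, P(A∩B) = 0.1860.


P(A∪B) = 0.4290 + 0.6330 - 0.1860
= 1.0620 - 0.1860
= 0.8760

P(A∪B) = 0.8760


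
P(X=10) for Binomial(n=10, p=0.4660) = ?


C(10,10) = 1
p^10 = 0.000483
(1-p)^0 = 1.000000
P = 1 * 0.000483 * 1.000000 = 0.0005

P(X=10) = 0.0005


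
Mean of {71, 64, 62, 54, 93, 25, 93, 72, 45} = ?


Sum = 71 + 64 + 62 + 54 + 93 + 25 + 93 + 72 + 45 = 579
n = 9
Mean = 579/9 = 64.3333

Mean = 64.3333


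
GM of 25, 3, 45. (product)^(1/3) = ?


Product = 25 × 3 × 45 = 3375
GM = 3375^(1/3) = 15.0000

GM = 15.0000


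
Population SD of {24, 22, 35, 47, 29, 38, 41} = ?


Mean = 33.7143
Variance = 71.9184
SD = sqrt(71.9184) = 8.4805

SD = 8.4805


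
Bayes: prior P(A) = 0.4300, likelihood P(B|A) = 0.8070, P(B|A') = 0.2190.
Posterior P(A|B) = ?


P(B) = P(B|A)*P(A) + P(B|A')*P(A')
= 0.8070*0.4300 + 0.2190*0.5700
= 0.347010 + 0.124830 = 0.471840
P(A|B) = 0.347010/0.471840 = 0.7354

P(A|B) = 0.7354


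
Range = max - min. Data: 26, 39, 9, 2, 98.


Max = 98, Min = 2
Range = 98 - 2 = 96

Range = 96


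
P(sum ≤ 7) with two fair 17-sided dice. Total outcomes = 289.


Total outcomes = 17×17 = 289
Favorable (sum ≤ 7): 21
P = 21/289 = 0.0727

P = 0.0727


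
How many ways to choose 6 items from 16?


C(16,6) = 16!/(6! × 10!)
= 20922789888000/(720 × 3628800)
= 8008

C(16,6) = 8008


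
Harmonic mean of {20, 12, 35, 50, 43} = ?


Sum of reciprocals = 1/20 + 1/12 + 1/35 + 1/50 + 1/43 = 0.205161
HM = 5/0.205161 = 24.3712

HM = 24.3712


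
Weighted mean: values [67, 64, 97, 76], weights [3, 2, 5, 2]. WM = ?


Numerator = 67*3 + 64*2 + 97*5 + 76*2 = 966
Denominator = 3 + 2 + 5 + 2 = 12
WM = 966/12 = 80.5000

WM = 80.5000


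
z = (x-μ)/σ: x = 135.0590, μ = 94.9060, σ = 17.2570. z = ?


z = (135.0590 - 94.9060)/17.2570
= 40.1530/17.2570
= 2.3268

z = 2.3268


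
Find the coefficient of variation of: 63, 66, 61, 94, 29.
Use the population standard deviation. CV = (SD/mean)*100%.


Mean = 62.6000
SD = 20.6359
CV = (20.6359/62.6000)*100 = 32.9647%

CV = 32.9647%


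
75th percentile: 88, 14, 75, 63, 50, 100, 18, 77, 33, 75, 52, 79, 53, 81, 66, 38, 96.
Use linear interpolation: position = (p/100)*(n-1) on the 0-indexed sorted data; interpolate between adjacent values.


Sorted: 14, 18, 33, 38, 50, 52, 53, 63, 66, 75, 75, 77, 79, 81, 88, 96, 100
n = 17
Index = 75/100 * 16 = 12.0000
Lower = data[12] = 79, Upper = data[13] = 81
P75 = 79 + 0*(2) = 79.0000

P75 = 79.0000


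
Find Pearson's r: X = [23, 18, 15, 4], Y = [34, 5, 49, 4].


Mean X = 15.0000, Mean Y = 23.0000
SD X = 6.964194, SD Y = 19.248377
Cov = 60.750000
r = 60.750000/(6.964194*19.248377) = 0.4532

r = 0.4532


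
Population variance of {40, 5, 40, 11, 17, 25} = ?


Mean = 23.0000
Squared deviations: 289.0000, 324.0000, 289.0000, 144.0000, 36.0000, 4.0000
Sum = 1086.0000
Variance = 1086.0000/6 = 181.0000

Variance = 181.0000


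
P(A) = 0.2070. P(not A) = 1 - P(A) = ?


P(not A) = 1 - 0.2070 = 0.7930

P(not A) = 0.7930


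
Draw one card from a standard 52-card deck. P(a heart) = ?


13 hearts in 52 cards
P = 13/52 = 0.2500

P = 0.2500


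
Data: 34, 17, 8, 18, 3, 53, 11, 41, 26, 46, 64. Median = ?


Sorted: 3, 8, 11, 17, 18, 26, 34, 41, 46, 53, 64
n = 11 (odd)
Middle value = 26

Median = 26


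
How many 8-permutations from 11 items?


P(11,8) = 11!/3!
= 39916800/6
= 6652800

P(11,8) = 6652800


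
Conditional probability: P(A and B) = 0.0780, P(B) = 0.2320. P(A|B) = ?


P(A|B) = 0.0780/0.2320 = 0.3362

P(A|B) = 0.3362


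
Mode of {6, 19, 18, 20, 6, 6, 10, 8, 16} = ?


Frequencies: 6:3, 8:1, 10:1, 16:1, 18:1, 19:1, 20:1
Max frequency = 3
Mode = 6

Mode = 6


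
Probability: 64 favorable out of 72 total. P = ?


P = 64/72 = 0.8889

P = 0.8889


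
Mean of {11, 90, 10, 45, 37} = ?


Sum = 11 + 90 + 10 + 45 + 37 = 193
n = 5
Mean = 193/5 = 38.6000

Mean = 38.6000


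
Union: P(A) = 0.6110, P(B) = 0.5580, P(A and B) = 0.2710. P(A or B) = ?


P(A∪B) = 0.6110 + 0.5580 - 0.2710
= 1.1690 - 0.2710
= 0.8980

P(A∪B) = 0.8980


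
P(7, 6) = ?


P(7,6) = 7!/1!
= 5040/1
= 5040

P(7,6) = 5040


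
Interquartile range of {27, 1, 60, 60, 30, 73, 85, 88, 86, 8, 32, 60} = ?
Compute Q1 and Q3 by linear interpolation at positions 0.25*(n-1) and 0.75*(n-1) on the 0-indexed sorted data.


Sorted: 1, 8, 27, 30, 32, 60, 60, 60, 73, 85, 86, 88
Q1 (25th %ile) = 29.2500
Q3 (75th %ile) = 76.0000
IQR = 76.0000 - 29.2500 = 46.7500

IQR = 46.7500


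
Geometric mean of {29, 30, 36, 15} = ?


Product = 29 × 30 × 36 × 15 = 469800
GM = 469800^(1/4) = 26.1805

GM = 26.1805


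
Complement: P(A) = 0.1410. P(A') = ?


P(not A) = 1 - 0.1410 = 0.8590

P(not A) = 0.8590


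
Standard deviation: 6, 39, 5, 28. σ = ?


Mean = 19.5000
Variance = 211.2500
SD = sqrt(211.2500) = 14.5344

SD = 14.5344


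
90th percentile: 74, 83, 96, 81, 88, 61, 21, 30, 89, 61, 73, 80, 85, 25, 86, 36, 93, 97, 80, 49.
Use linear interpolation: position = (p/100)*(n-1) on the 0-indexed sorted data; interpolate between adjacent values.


Sorted: 21, 25, 30, 36, 49, 61, 61, 73, 74, 80, 80, 81, 83, 85, 86, 88, 89, 93, 96, 97
n = 20
Index = 90/100 * 19 = 17.1000
Lower = data[17] = 93, Upper = data[18] = 96
P90 = 93 + 0.1000*(3) = 93.3000

P90 = 93.3000


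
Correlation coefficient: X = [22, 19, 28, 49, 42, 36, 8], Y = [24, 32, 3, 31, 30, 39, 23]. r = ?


Mean X = 29.1429, Mean Y = 26.0000
SD X = 13.141304, SD Y = 10.609968
Cov = 40.428571
r = 40.428571/(13.141304*10.609968) = 0.2900

r = 0.2900


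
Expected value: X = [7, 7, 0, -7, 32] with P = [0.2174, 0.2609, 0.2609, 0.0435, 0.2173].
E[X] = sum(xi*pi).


E[X] = 7*0.2174 + 7*0.2609 + 0*0.2609 - 7*0.0435 + 32*0.2173
= 1.5218 + 1.8263 + 0 - 0.3045 + 6.9536
= 9.9972

E[X] = 9.9972


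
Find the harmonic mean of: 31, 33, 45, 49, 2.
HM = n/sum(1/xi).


Sum of reciprocals = 1/31 + 1/33 + 1/45 + 1/49 + 1/2 = 0.605191
HM = 5/0.605191 = 8.2618

HM = 8.2618


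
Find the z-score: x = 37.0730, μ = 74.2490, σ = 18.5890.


z = (37.0730 - 74.2490)/18.5890
= -37.1760/18.5890
= -1.9999

z = -1.9999


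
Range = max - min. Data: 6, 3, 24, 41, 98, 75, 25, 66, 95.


Max = 98, Min = 3
Range = 98 - 3 = 95

Range = 95


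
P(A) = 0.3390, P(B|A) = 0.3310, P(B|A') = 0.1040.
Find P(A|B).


P(B) = P(B|A)*P(A) + P(B|A')*P(A')
= 0.3310*0.3390 + 0.1040*0.6610
= 0.112209 + 0.068744 = 0.180953
P(A|B) = 0.112209/0.180953 = 0.6201

P(A|B) = 0.6201


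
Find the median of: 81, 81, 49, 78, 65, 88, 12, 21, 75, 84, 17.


Sorted: 12, 17, 21, 49, 65, 75, 78, 81, 81, 84, 88
n = 11 (odd)
Middle value = 75

Median = 75


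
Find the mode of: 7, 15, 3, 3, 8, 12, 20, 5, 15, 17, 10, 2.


Frequencies: 2:1, 3:2, 5:1, 7:1, 8:1, 10:1, 12:1, 15:2, 17:1, 20:1
Max frequency = 2
Mode = 3, 15

Mode = 3, 15


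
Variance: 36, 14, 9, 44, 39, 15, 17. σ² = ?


Mean = 24.8571
Squared deviations: 124.1633, 117.8776, 251.4490, 366.4490, 200.0204, 97.1633, 61.7347
Sum = 1218.8571
Variance = 1218.8571/7 = 174.1224

Variance = 174.1224


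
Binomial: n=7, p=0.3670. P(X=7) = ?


C(7,7) = 1
p^7 = 0.000897
(1-p)^0 = 1.000000
P = 1 * 0.000897 * 1.000000 = 0.0009

P(X=7) = 0.0009


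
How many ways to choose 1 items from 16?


C(16,1) = 16!/(1! × 15!)
= 20922789888000/(1 × 1307674368000)
= 16

C(16,1) = 16


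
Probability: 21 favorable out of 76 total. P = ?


P = 21/76 = 0.2763

P = 0.2763


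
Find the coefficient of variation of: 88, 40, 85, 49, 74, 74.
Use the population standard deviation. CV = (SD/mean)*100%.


Mean = 68.3333
SD = 17.8201
CV = (17.8201/68.3333)*100 = 26.0782%

CV = 26.0782%


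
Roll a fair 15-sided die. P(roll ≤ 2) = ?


Favorable outcomes (roll ≤ 2): 2
Total outcomes = 15
P = 2/15 = 0.1333

P = 0.1333


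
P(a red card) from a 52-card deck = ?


26 red cards in 52 cards
P = 26/52 = 0.5000

P = 0.5000


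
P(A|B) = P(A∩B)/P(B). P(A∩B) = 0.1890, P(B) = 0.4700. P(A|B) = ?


P(A|B) = 0.1890/0.4700 = 0.4021

P(A|B) = 0.4021


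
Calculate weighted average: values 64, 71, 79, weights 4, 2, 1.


Numerator = 64*4 + 71*2 + 79*1 = 477
Denominator = 4 + 2 + 1 = 7
WM = 477/7 = 68.1429

WM = 68.1429


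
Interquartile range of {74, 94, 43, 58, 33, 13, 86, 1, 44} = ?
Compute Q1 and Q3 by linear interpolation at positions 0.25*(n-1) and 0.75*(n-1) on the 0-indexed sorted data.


Sorted: 1, 13, 33, 43, 44, 58, 74, 86, 94
Q1 (25th %ile) = 33.0000
Q3 (75th %ile) = 74.0000
IQR = 74.0000 - 33.0000 = 41.0000

IQR = 41.0000


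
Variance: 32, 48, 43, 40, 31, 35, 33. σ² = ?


Mean = 37.4286
Squared deviations: 29.4694, 111.7551, 31.0408, 6.6122, 41.3265, 5.8980, 19.6122
Sum = 245.7143
Variance = 245.7143/7 = 35.1020

Variance = 35.1020


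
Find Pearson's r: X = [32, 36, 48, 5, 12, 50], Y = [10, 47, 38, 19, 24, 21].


Mean X = 30.5000, Mean Y = 26.5000
SD X = 16.889346, SD Y = 12.365948
Cov = 69.916667
r = 69.916667/(16.889346*12.365948) = 0.3348

r = 0.3348


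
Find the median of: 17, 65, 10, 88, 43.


Sorted: 10, 17, 43, 65, 88
n = 5 (odd)
Middle value = 43

Median = 43


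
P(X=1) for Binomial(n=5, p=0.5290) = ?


C(5,1) = 5
p^1 = 0.529000
(1-p)^4 = 0.049213
P = 5 * 0.529000 * 0.049213 = 0.1302

P(X=1) = 0.1302


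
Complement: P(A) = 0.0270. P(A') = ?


P(not A) = 1 - 0.0270 = 0.9730

P(not A) = 0.9730


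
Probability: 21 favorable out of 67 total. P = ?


P = 21/67 = 0.3134

P = 0.3134


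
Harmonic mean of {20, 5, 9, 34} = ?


Sum of reciprocals = 1/20 + 1/5 + 1/9 + 1/34 = 0.390523
HM = 4/0.390523 = 10.2427

HM = 10.2427


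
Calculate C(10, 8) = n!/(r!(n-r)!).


C(10,8) = 10!/(8! × 2!)
= 3628800/(40320 × 2)
= 45

C(10,8) = 45


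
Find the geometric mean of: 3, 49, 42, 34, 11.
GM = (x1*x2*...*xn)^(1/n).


Product = 3 × 49 × 42 × 34 × 11 = 2309076
GM = 2309076^(1/5) = 18.7365

GM = 18.7365


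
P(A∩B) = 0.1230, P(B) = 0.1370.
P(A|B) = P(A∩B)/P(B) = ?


P(A|B) = 0.1230/0.1370 = 0.8978

P(A|B) = 0.8978


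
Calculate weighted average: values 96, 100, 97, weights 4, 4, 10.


Numerator = 96*4 + 100*4 + 97*10 = 1754
Denominator = 4 + 4 + 10 = 18
WM = 1754/18 = 97.4444

WM = 97.4444


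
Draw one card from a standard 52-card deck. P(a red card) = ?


26 red cards in 52 cards
P = 26/52 = 0.5000

P = 0.5000


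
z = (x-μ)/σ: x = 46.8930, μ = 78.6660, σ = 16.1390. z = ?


z = (46.8930 - 78.6660)/16.1390
= -31.7730/16.1390
= -1.9687

z = -1.9687


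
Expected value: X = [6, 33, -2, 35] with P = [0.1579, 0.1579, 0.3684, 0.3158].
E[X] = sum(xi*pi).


E[X] = 6*0.1579 + 33*0.1579 - 2*0.3684 + 35*0.3158
= 0.9474 + 5.2107 - 0.7368 + 11.0530
= 16.4743

E[X] = 16.4743


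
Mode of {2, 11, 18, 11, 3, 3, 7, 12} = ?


Frequencies: 2:1, 3:2, 7:1, 11:2, 12:1, 18:1
Max frequency = 2
Mode = 3, 11

Mode = 3, 11


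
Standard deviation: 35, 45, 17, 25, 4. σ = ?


Mean = 25.2000
Variance = 200.9600
SD = sqrt(200.9600) = 14.1760

SD = 14.1760


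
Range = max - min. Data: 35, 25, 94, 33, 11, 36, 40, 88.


Max = 94, Min = 11
Range = 94 - 11 = 83

Range = 83


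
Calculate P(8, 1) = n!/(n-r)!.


P(8,1) = 8!/7!
= 40320/5040
= 8

P(8,1) = 8


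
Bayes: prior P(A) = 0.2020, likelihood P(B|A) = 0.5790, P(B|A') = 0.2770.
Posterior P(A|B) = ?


P(B) = P(B|A)*P(A) + P(B|A')*P(A')
= 0.5790*0.2020 + 0.2770*0.7980
= 0.116958 + 0.221046 = 0.338004
P(A|B) = 0.116958/0.338004 = 0.3460

P(A|B) = 0.3460


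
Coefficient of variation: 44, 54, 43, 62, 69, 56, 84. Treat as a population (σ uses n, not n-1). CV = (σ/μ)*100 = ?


Mean = 58.8571
SD = 13.3570
CV = (13.3570/58.8571)*100 = 22.6939%

CV = 22.6939%


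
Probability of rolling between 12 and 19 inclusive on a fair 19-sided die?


Favorable outcomes (12 ≤ roll ≤ 19): 8
Total outcomes = 19
P = 8/19 = 0.4211

P = 0.4211


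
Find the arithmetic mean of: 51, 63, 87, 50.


Sum = 51 + 63 + 87 + 50 = 251
n = 4
Mean = 251/4 = 62.7500

Mean = 62.7500


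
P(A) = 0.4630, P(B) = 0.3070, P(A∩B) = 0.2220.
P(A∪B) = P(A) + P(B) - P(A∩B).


P(A∪B) = 0.4630 + 0.3070 - 0.2220
= 0.7700 - 0.2220
= 0.5480

P(A∪B) = 0.5480


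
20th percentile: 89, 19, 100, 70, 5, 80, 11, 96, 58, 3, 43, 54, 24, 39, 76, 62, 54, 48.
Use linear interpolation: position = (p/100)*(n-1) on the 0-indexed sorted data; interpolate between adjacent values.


Sorted: 3, 5, 11, 19, 24, 39, 43, 48, 54, 54, 58, 62, 70, 76, 80, 89, 96, 100
n = 18
Index = 20/100 * 17 = 3.4000
Lower = data[3] = 19, Upper = data[4] = 24
P20 = 19 + 0.4000*(5) = 21.0000

P20 = 21.0000


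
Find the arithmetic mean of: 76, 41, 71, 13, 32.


Sum = 76 + 41 + 71 + 13 + 32 = 233
n = 5
Mean = 233/5 = 46.6000

Mean = 46.6000


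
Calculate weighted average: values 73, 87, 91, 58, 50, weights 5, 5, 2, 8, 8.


Numerator = 73*5 + 87*5 + 91*2 + 58*8 + 50*8 = 1846
Denominator = 5 + 5 + 2 + 8 + 8 = 28
WM = 1846/28 = 65.9286

WM = 65.9286


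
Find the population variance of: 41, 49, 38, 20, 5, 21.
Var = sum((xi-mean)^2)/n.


Mean = 29.0000
Squared deviations: 144.0000, 400.0000, 81.0000, 81.0000, 576.0000, 64.0000
Sum = 1346.0000
Variance = 1346.0000/6 = 224.3333

Variance = 224.3333


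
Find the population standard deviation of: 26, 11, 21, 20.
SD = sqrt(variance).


Mean = 19.5000
Variance = 29.2500
SD = sqrt(29.2500) = 5.4083

SD = 5.4083


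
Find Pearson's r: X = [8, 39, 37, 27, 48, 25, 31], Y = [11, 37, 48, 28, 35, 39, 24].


Mean X = 30.7143, Mean Y = 31.7143
SD X = 11.768169, SD Y = 11.080411
Cov = 91.918367
r = 91.918367/(11.768169*11.080411) = 0.7049

r = 0.7049


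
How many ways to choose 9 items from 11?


C(11,9) = 11!/(9! × 2!)
= 39916800/(362880 × 2)
= 55

C(11,9) = 55


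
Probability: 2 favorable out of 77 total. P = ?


P = 2/77 = 0.0260

P = 0.0260


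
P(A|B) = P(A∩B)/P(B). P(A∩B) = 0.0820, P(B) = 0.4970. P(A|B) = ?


P(A|B) = 0.0820/0.4970 = 0.1650

P(A|B) = 0.1650


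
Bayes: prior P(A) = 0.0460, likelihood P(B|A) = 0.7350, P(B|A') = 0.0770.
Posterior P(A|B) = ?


P(B) = P(B|A)*P(A) + P(B|A')*P(A')
= 0.7350*0.0460 + 0.0770*0.9540
= 0.033810 + 0.073458 = 0.107268
P(A|B) = 0.033810/0.107268 = 0.3152

P(A|B) = 0.3152


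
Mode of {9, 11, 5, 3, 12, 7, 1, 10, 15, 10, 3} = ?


Frequencies: 1:1, 3:2, 5:1, 7:1, 9:1, 10:2, 11:1, 12:1, 15:1
Max frequency = 2
Mode = 3, 10

Mode = 3, 10


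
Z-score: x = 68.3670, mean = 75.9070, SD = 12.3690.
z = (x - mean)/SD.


z = (68.3670 - 75.9070)/12.3690
= -7.5400/12.3690
= -0.6096

z = -0.6096


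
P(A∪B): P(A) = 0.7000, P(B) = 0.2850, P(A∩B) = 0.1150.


P(A∪B) = 0.7000 + 0.2850 - 0.1150
= 0.9850 - 0.1150
= 0.8700

P(A∪B) = 0.8700


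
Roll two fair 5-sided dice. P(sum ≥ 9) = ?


Total outcomes = 5×5 = 25
Favorable (sum ≥ 9): 3
P = 3/25 = 0.1200

P = 0.1200


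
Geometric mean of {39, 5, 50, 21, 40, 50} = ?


Product = 39 × 5 × 50 × 21 × 40 × 50 = 409500000
GM = 409500000^(1/6) = 27.2506

GM = 27.2506


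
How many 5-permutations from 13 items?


P(13,5) = 13!/8!
= 6227020800/40320
= 154440

P(13,5) = 154440


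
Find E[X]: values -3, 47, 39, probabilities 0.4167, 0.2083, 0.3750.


E[X] = -3*0.4167 + 47*0.2083 + 39*0.3750
= -1.2501 + 9.7901 + 14.6250
= 23.1650

E[X] = 23.1650


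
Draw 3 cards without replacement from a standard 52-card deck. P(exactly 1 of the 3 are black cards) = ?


Hypergeometric: P(X=1) = C(26,1)·C(26,2) / C(52,3)
= 26 × 325 / 22100
= 8450/22100 = 0.3824

P = 0.3824


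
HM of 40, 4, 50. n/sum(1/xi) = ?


Sum of reciprocals = 1/40 + 1/4 + 1/50 = 0.295000
HM = 3/0.295000 = 10.1695

HM = 10.1695


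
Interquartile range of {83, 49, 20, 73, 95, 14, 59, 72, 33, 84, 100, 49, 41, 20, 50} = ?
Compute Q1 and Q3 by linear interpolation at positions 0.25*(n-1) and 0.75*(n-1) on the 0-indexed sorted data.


Sorted: 14, 20, 20, 33, 41, 49, 49, 50, 59, 72, 73, 83, 84, 95, 100
Q1 (25th %ile) = 37.0000
Q3 (75th %ile) = 78.0000
IQR = 78.0000 - 37.0000 = 41.0000

IQR = 41.0000


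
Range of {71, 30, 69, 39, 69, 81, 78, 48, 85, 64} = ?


Max = 85, Min = 30
Range = 85 - 30 = 55

Range = 55


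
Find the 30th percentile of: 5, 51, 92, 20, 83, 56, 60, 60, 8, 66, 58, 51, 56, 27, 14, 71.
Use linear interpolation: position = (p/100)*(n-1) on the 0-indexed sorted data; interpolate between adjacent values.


Sorted: 5, 8, 14, 20, 27, 51, 51, 56, 56, 58, 60, 60, 66, 71, 83, 92
n = 16
Index = 30/100 * 15 = 4.5000
Lower = data[4] = 27, Upper = data[5] = 51
P30 = 27 + 0.5000*(24) = 39.0000

P30 = 39.0000


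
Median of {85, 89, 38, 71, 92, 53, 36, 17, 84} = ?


Sorted: 17, 36, 38, 53, 71, 84, 85, 89, 92
n = 9 (odd)
Middle value = 71

Median = 71


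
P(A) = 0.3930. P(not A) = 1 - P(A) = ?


P(not A) = 1 - 0.3930 = 0.6070

P(not A) = 0.6070


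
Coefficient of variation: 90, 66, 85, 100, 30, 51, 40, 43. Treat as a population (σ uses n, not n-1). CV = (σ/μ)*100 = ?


Mean = 63.1250
SD = 24.3744
CV = (24.3744/63.1250)*100 = 38.6128%

CV = 38.6128%


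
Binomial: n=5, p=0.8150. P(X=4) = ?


C(5,4) = 5
p^4 = 0.441195
(1-p)^1 = 0.185000
P = 5 * 0.441195 * 0.185000 = 0.4081

P(X=4) = 0.4081


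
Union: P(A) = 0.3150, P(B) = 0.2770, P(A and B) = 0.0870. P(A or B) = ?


P(A∪B) = 0.3150 + 0.2770 - 0.0870
= 0.5920 - 0.0870
= 0.5050

P(A∪B) = 0.5050


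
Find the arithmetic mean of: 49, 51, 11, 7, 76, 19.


Sum = 49 + 51 + 11 + 7 + 76 + 19 = 213
n = 6
Mean = 213/6 = 35.5000

Mean = 35.5000


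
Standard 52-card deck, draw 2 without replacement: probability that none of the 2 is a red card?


P(no red cards) = (26/52) × (25/51)
= 0.2451

P = 0.2451


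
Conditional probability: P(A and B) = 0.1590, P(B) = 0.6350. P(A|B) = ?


P(A|B) = 0.1590/0.6350 = 0.2504

P(A|B) = 0.2504
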